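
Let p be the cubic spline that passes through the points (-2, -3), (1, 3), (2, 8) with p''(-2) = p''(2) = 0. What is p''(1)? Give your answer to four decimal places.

Put m_i = p'' at the i-th knot. Here h = (3, 1) and Δ = (2, 5), so the interior equations h_(i-1)·m_(i-1) + 2(h_(i-1)+h_i)·m_i + h_i·m_(i+1) = 6(Δ_i − Δ_(i-1)) read
  3·m_0 + 8·m_1 + 1·m_2 = 6(Δ_1 - Δ_0) = 18
Natural end conditions: m_0 = m_2 = 0.
Solving: m_0 = 0, m_1 = 9/4, m_2 = 0.

2.2500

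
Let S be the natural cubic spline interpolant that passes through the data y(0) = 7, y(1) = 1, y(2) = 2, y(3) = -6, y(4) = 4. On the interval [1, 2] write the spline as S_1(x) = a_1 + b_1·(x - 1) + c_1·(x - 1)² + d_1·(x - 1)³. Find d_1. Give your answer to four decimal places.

With σ_i denoting the second derivative at x_i, h_i = 1, 1, 1, 1, and Δ_i = (y_(i+1) − y_i)/h_i = -6, 1, -8, 10:
  1·σ_0 + 4·σ_1 + 1·σ_2 = 6(Δ_1 - Δ_0) = 42
  1·σ_1 + 4·σ_2 + 1·σ_3 = 6(Δ_2 - Δ_1) = -54
  1·σ_2 + 4·σ_3 + 1·σ_4 = 6(Δ_3 - Δ_2) = 108
Natural end conditions: σ_0 = σ_4 = 0.
Solving: σ_0 = 0, σ_1 = 477/28, σ_2 = -183/7, σ_3 = 939/28, σ_4 = 0.
On [1, 2], with S_1(x) = a_1 + b_1·(x - 1) + c_1·(x - 1)² + d_1·(x - 1)³: c_1 = σ_1/2 = 477/56, d_1 = (σ_2 - σ_1)/(6h_1) = -403/56, b_1 = Δ_1 - h_1(2σ_1 + σ_2)/6 = -9/28.

-7.1964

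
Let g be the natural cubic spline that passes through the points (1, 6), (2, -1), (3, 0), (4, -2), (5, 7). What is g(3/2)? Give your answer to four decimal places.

1.5424

Put M_i = g'' at the i-th knot. Here h = (1, 1, 1, 1) and Δ = (-7, 1, -2, 9), so the interior equations h_(i-1)·M_(i-1) + 2(h_(i-1)+h_i)·M_i + h_i·M_(i+1) = 6(Δ_i − Δ_(i-1)) read
  1·M_0 + 4·M_1 + 1·M_2 = 6(Δ_1 - Δ_0) = 48
  1·M_1 + 4·M_2 + 1·M_3 = 6(Δ_2 - Δ_1) = -18
  1·M_2 + 4·M_3 + 1·M_4 = 6(Δ_3 - Δ_2) = 66
Natural end conditions: M_0 = M_4 = 0.
Solving the tridiagonal system: M_0 = 0, M_1 = 429/28, M_2 = -93/7, M_3 = 555/28, M_4 = 0.
On [1, 2], g(x) = 6 - 535/56·(x - 1) + 0·(x - 1)² + 143/56·(x - 1)³.
With (x - 1) = 1/2: g(3/2) = 691/448.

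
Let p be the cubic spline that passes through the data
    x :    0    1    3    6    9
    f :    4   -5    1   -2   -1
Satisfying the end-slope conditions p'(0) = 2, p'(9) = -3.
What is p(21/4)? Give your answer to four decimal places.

-0.4063

Let m_i = p''(x_i). Step sizes h_i = 1, 2, 3, 3; slopes of the chords Δ_i = (y_(i+1) - y_i)/h_i = -9, 3, -1, 1/3.
  1·m_0 + 6·m_1 + 2·m_2 = 6(Δ_1 - Δ_0) = 72
  2·m_1 + 10·m_2 + 3·m_3 = 6(Δ_2 - Δ_1) = -24
  3·m_2 + 12·m_3 + 3·m_4 = 6(Δ_3 - Δ_2) = 8
Clamped end conditions give two more equations: 2h_0·m_0 + h_0·m_1 = 6(Δ_0 - p'(0)) = -66 and h_3·m_3 + 2h_3·m_4 = 6(p'(9) - Δ_3) = -20.
Forward elimination and back-substitution give m_0 = -44, m_1 = 22, m_2 = -8, m_3 = 4, m_4 = -16/3.
On [3, 6], p(x) = 1 + 5·(x - 3) - 4·(x - 3)² + 2/3·(x - 3)³.
With (x - 3) = 9/4: p(21/4) = -13/32.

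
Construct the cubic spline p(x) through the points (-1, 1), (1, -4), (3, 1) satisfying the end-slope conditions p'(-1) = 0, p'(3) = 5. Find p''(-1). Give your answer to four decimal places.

Put M_i = p'' at the i-th knot. Here h = (2, 2) and Δ = (-5/2, 5/2), so the interior equations h_(i-1)·M_(i-1) + 2(h_(i-1)+h_i)·M_i + h_i·M_(i+1) = 6(Δ_i − Δ_(i-1)) read
  2·M_0 + 8·M_1 + 2·M_2 = 6(Δ_1 - Δ_0) = 30
Clamped end conditions give two more equations: 2h_0·M_0 + h_0·M_1 = 6(Δ_0 - p'(-1)) = -15 and h_1·M_1 + 2h_1·M_2 = 6(p'(3) - Δ_1) = 15.
Hence M_0 = -25/4, M_1 = 5, M_2 = 5/4.

-6.2500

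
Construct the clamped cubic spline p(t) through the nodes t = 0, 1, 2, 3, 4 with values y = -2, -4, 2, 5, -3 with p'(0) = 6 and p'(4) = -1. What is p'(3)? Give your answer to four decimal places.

Write m_i for p''(x_i). With h_i = 1, 1, 1, 1 and divided differences Δ_i = -2, 6, 3, -8, the continuity of p' gives the tridiagonal system
  1·m_0 + 4·m_1 + 1·m_2 = 6(Δ_1 - Δ_0) = 48
  1·m_1 + 4·m_2 + 1·m_3 = 6(Δ_2 - Δ_1) = -18
  1·m_2 + 4·m_3 + 1·m_4 = 6(Δ_3 - Δ_2) = -66
Clamped end conditions give two more equations: 2h_0·m_0 + h_0·m_1 = 6(Δ_0 - p'(0)) = -48 and h_3·m_3 + 2h_3·m_4 = 6(p'(4) - Δ_3) = 42.
Hence m_0 = -244/7, m_1 = 152/7, m_2 = -4, m_3 = -166/7, m_4 = 230/7.
On [3, 4], p'(t) = b_3 + 2c_3·(t - 3) + 3d_3·(t - 3)² with b_3 = Δ_3 - h_3(2m_3 + m_4)/6 = -39/7, c_3 = m_3/2 = -83/7, d_3 = (m_4 - m_3)/(6h_3) = 66/7. So p'(3) = -39/7.

-5.5714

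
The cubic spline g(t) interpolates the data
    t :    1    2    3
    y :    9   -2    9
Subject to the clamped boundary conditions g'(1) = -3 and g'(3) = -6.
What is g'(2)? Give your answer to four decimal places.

2.2500

Let σ_i = g''(x_i). Step sizes h_i = 1, 1; slopes of the chords Δ_i = (y_(i+1) - y_i)/h_i = -11, 11.
  1·σ_0 + 4·σ_1 + 1·σ_2 = 6(Δ_1 - Δ_0) = 132
Clamped end conditions give two more equations: 2h_0·σ_0 + h_0·σ_1 = 6(Δ_0 - g'(1)) = -48 and h_1·σ_1 + 2h_1·σ_2 = 6(g'(3) - Δ_1) = -102.
Hence σ_0 = -117/2, σ_1 = 69, σ_2 = -171/2.
On [2, 3], g'(t) = b_1 + 2c_1·(t - 2) + 3d_1·(t - 2)² with b_1 = Δ_1 - h_1(2σ_1 + σ_2)/6 = 9/4, c_1 = σ_1/2 = 69/2, d_1 = (σ_2 - σ_1)/(6h_1) = -103/4. So g'(2) = 9/4.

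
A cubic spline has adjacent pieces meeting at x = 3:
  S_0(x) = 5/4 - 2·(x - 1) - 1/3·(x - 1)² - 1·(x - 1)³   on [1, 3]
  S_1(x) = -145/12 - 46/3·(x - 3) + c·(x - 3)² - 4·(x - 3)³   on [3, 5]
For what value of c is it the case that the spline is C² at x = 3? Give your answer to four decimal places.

-6.3333

S_0''(x) = -2/3 - 6·(x - 1), so S_0''(3) = -38/3. On the right, S_1''(3) = 2c, so c = -19/3.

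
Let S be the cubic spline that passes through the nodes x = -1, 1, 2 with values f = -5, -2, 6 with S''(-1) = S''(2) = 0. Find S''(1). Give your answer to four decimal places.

Put M_i = S'' at the i-th knot. Here h = (2, 1) and Δ = (3/2, 8), so the interior equations h_(i-1)·M_(i-1) + 2(h_(i-1)+h_i)·M_i + h_i·M_(i+1) = 6(Δ_i − Δ_(i-1)) read
  2·M_0 + 6·M_1 + 1·M_2 = 6(Δ_1 - Δ_0) = 39
Natural end conditions: M_0 = M_2 = 0.
Solving: M_0 = 0, M_1 = 13/2, M_2 = 0.

6.5000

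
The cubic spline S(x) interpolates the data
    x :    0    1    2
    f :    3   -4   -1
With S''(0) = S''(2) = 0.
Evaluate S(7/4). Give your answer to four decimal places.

-2.3359

Put M_i = S'' at the i-th knot. Here h = (1, 1) and Δ = (-7, 3), so the interior equations h_(i-1)·M_(i-1) + 2(h_(i-1)+h_i)·M_i + h_i·M_(i+1) = 6(Δ_i − Δ_(i-1)) read
  1·M_0 + 4·M_1 + 1·M_2 = 6(Δ_1 - Δ_0) = 60
Natural end conditions: M_0 = M_2 = 0.
Forward elimination and back-substitution give M_0 = 0, M_1 = 15, M_2 = 0.
On [1, 2], S(x) = -4 - 2·(x - 1) + 15/2·(x - 1)² - 5/2·(x - 1)³.
With (x - 1) = 3/4: S(7/4) = -299/128.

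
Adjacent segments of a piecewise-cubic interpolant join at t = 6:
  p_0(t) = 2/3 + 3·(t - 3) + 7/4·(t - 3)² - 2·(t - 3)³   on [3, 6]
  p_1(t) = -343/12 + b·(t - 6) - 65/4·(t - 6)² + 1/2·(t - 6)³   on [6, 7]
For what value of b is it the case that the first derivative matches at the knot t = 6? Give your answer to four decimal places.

-40.5000

p_0'(t) = 3 + 7/2·(t - 3) - 6·(t - 3)², so p_0'(6) = -81/2. On the right, p_1'(6) = b, so b = -81/2.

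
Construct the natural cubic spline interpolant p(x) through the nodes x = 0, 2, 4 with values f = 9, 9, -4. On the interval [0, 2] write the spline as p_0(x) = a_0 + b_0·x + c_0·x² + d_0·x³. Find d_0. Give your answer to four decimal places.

Put M_i = p'' at the i-th knot. Here h = (2, 2) and Δ = (0, -13/2), so the interior equations h_(i-1)·M_(i-1) + 2(h_(i-1)+h_i)·M_i + h_i·M_(i+1) = 6(Δ_i − Δ_(i-1)) read
  2·M_0 + 8·M_1 + 2·M_2 = 6(Δ_1 - Δ_0) = -39
Natural end conditions: M_0 = M_2 = 0.
Forward elimination and back-substitution give M_0 = 0, M_1 = -39/8, M_2 = 0.
On [0, 2], with p_0(x) = a_0 + b_0·x + c_0·x² + d_0·x³: c_0 = M_0/2 = 0, d_0 = (M_1 - M_0)/(6h_0) = -13/32, b_0 = Δ_0 - h_0(2M_0 + M_1)/6 = 13/8.

-0.4063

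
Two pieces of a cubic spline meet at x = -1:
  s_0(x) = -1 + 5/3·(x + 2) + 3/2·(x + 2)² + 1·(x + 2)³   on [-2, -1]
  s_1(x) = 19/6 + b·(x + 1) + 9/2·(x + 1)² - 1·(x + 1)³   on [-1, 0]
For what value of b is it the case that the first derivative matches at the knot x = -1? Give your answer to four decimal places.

7.6667

s_0'(x) = 5/3 + 3·(x + 2) + 3·(x + 2)², so s_0'(-1) = 23/3. On the right, s_1'(-1) = b, so b = 23/3.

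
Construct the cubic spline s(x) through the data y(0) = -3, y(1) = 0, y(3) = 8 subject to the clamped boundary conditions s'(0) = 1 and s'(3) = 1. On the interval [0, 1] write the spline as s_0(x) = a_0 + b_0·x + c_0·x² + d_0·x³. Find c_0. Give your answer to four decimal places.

2.5000

Let M_i = s''(x_i). Step sizes h_i = 1, 2; slopes of the chords Δ_i = (y_(i+1) - y_i)/h_i = 3, 4.
  1·M_0 + 6·M_1 + 2·M_2 = 6(Δ_1 - Δ_0) = 6
Clamped end conditions give two more equations: 2h_0·M_0 + h_0·M_1 = 6(Δ_0 - s'(0)) = 12 and h_1·M_1 + 2h_1·M_2 = 6(s'(3) - Δ_1) = -18.
Forward elimination and back-substitution give M_0 = 5, M_1 = 2, M_2 = -11/2.
On [0, 1], with s_0(x) = a_0 + b_0·x + c_0·x² + d_0·x³: c_0 = M_0/2 = 5/2, d_0 = (M_1 - M_0)/(6h_0) = -1/2, b_0 = Δ_0 - h_0(2M_0 + M_1)/6 = 1.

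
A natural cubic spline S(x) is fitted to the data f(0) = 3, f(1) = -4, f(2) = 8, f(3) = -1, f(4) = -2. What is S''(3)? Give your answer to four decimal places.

Let M_i = S''(x_i). Step sizes h_i = 1, 1, 1, 1; slopes of the chords Δ_i = (y_(i+1) - y_i)/h_i = -7, 12, -9, -1.
  1·M_0 + 4·M_1 + 1·M_2 = 6(Δ_1 - Δ_0) = 114
  1·M_1 + 4·M_2 + 1·M_3 = 6(Δ_2 - Δ_1) = -126
  1·M_2 + 4·M_3 + 1·M_4 = 6(Δ_3 - Δ_2) = 48
Natural end conditions: M_0 = M_4 = 0.
Solving the tridiagonal system: M_0 = 0, M_1 = 1131/28, M_2 = -333/7, M_3 = 669/28, M_4 = 0.

23.8929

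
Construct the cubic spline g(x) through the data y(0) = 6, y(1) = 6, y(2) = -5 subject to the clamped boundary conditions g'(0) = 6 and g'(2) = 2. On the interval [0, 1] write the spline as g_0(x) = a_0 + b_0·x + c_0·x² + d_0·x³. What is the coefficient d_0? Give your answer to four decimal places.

With σ_i denoting the second derivative at x_i, h_i = 1, 1, and Δ_i = (y_(i+1) − y_i)/h_i = 0, -11:
  1·σ_0 + 4·σ_1 + 1·σ_2 = 6(Δ_1 - Δ_0) = -66
Clamped end conditions give two more equations: 2h_0·σ_0 + h_0·σ_1 = 6(Δ_0 - g'(0)) = -36 and h_1·σ_1 + 2h_1·σ_2 = 6(g'(2) - Δ_1) = 78.
Solving: σ_0 = -7/2, σ_1 = -29, σ_2 = 107/2.
On [0, 1], with g_0(x) = a_0 + b_0·x + c_0·x² + d_0·x³: c_0 = σ_0/2 = -7/4, d_0 = (σ_1 - σ_0)/(6h_0) = -17/4, b_0 = Δ_0 - h_0(2σ_0 + σ_1)/6 = 6.

-4.2500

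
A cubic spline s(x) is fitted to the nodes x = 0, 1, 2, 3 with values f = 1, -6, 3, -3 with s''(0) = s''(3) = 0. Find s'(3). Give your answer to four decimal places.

With σ_i denoting the second derivative at x_i, h_i = 1, 1, 1, and Δ_i = (y_(i+1) − y_i)/h_i = -7, 9, -6:
  1·σ_0 + 4·σ_1 + 1·σ_2 = 6(Δ_1 - Δ_0) = 96
  1·σ_1 + 4·σ_2 + 1·σ_3 = 6(Δ_2 - Δ_1) = -90
Natural end conditions: σ_0 = σ_3 = 0.
Hence σ_0 = 0, σ_1 = 158/5, σ_2 = -152/5, σ_3 = 0.
On [2, 3], s'(x) = b_2 + 2c_2·(x - 2) + 3d_2·(x - 2)² with b_2 = Δ_2 - h_2(2σ_2 + σ_3)/6 = 62/15, c_2 = σ_2/2 = -76/5, d_2 = (σ_3 - σ_2)/(6h_2) = 76/15. So s'(3) = -166/15.

-11.0667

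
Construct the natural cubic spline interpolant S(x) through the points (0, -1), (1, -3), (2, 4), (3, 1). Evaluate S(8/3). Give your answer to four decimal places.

With M_i denoting the second derivative at x_i, h_i = 1, 1, 1, and Δ_i = (y_(i+1) − y_i)/h_i = -2, 7, -3:
  1·M_0 + 4·M_1 + 1·M_2 = 6(Δ_1 - Δ_0) = 54
  1·M_1 + 4·M_2 + 1·M_3 = 6(Δ_2 - Δ_1) = -60
Natural end conditions: M_0 = M_3 = 0.
Forward elimination and back-substitution give M_0 = 0, M_1 = 92/5, M_2 = -98/5, M_3 = 0.
On [2, 3], S(x) = 4 + 53/15·(x - 2) - 49/5·(x - 2)² + 49/15·(x - 2)³.
With (x - 2) = 2/3: S(8/3) = 1202/405.

2.9679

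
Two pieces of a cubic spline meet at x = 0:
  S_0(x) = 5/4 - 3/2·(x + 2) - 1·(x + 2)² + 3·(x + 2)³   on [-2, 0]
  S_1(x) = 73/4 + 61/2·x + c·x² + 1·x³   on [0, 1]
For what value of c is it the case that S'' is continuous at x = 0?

17

S_0''(x) = -2 + 18·(x + 2), so S_0''(0) = 34. On the right, S_1''(0) = 2c, so c = 17.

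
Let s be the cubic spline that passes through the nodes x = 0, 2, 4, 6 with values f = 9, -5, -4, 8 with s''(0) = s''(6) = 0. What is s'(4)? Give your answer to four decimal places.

Put M_i = s'' at the i-th knot. Here h = (2, 2, 2) and Δ = (-7, 1/2, 6), so the interior equations h_(i-1)·M_(i-1) + 2(h_(i-1)+h_i)·M_i + h_i·M_(i+1) = 6(Δ_i − Δ_(i-1)) read
  2·M_0 + 8·M_1 + 2·M_2 = 6(Δ_1 - Δ_0) = 45
  2·M_1 + 8·M_2 + 2·M_3 = 6(Δ_2 - Δ_1) = 33
Natural end conditions: M_0 = M_3 = 0.
Solving the tridiagonal system: M_0 = 0, M_1 = 49/10, M_2 = 29/10, M_3 = 0.
On [4, 6], s'(x) = b_2 + 2c_2·(x - 4) + 3d_2·(x - 4)² with b_2 = Δ_2 - h_2(2M_2 + M_3)/6 = 61/15, c_2 = M_2/2 = 29/20, d_2 = (M_3 - M_2)/(6h_2) = -29/120. So s'(4) = 61/15.

4.0667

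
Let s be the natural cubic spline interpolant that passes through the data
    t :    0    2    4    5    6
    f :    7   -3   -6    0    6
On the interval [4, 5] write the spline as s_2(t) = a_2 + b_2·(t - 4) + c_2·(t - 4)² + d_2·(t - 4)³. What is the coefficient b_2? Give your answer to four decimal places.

Write M_i for s''(x_i). With h_i = 2, 2, 1, 1 and divided differences Δ_i = -5, -3/2, 6, 6, the continuity of s' gives the tridiagonal system
  2·M_0 + 8·M_1 + 2·M_2 = 6(Δ_1 - Δ_0) = 21
  2·M_1 + 6·M_2 + 1·M_3 = 6(Δ_2 - Δ_1) = 45
  1·M_2 + 4·M_3 + 1·M_4 = 6(Δ_3 - Δ_2) = 0
Natural end conditions: M_0 = M_4 = 0.
Solving the tridiagonal system: M_0 = 0, M_1 = 41/56, M_2 = 53/7, M_3 = -53/28, M_4 = 0.
On [4, 5], with s_2(t) = a_2 + b_2·(t - 4) + c_2·(t - 4)² + d_2·(t - 4)³: c_2 = M_2/2 = 53/14, d_2 = (M_3 - M_2)/(6h_2) = -265/168, b_2 = Δ_2 - h_2(2M_2 + M_3)/6 = 91/24.

3.7917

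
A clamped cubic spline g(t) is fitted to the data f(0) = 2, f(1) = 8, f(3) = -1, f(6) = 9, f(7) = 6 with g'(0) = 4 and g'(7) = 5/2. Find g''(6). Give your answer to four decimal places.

-11.9189

Let σ_i = g''(x_i). Step sizes h_i = 1, 2, 3, 1; slopes of the chords Δ_i = (y_(i+1) - y_i)/h_i = 6, -9/2, 10/3, -3.
  1·σ_0 + 6·σ_1 + 2·σ_2 = 6(Δ_1 - Δ_0) = -63
  2·σ_1 + 10·σ_2 + 3·σ_3 = 6(Δ_2 - Δ_1) = 47
  3·σ_2 + 8·σ_3 + 1·σ_4 = 6(Δ_3 - Δ_2) = -38
Clamped end conditions give two more equations: 2h_0·σ_0 + h_0·σ_1 = 6(Δ_0 - g'(0)) = 12 and h_3·σ_3 + 2h_3·σ_4 = 6(g'(7) - Δ_3) = 33.
Hence σ_0 = 1597/111, σ_1 = -1862/111, σ_2 = 1291/111, σ_3 = -441/37, σ_4 = 831/37.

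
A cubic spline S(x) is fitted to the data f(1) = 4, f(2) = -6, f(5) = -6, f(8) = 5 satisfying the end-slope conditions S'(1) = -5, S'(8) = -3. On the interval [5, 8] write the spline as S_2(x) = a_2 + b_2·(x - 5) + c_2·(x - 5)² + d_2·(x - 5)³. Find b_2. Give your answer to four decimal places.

Put M_i = S'' at the i-th knot. Here h = (1, 3, 3) and Δ = (-10, 0, 11/3), so the interior equations h_(i-1)·M_(i-1) + 2(h_(i-1)+h_i)·M_i + h_i·M_(i+1) = 6(Δ_i − Δ_(i-1)) read
  1·M_0 + 8·M_1 + 3·M_2 = 6(Δ_1 - Δ_0) = 60
  3·M_1 + 12·M_2 + 3·M_3 = 6(Δ_2 - Δ_1) = 22
Clamped end conditions give two more equations: 2h_0·M_0 + h_0·M_1 = 6(Δ_0 - S'(1)) = -30 and h_2·M_2 + 2h_2·M_3 = 6(S'(8) - Δ_2) = -40.
Forward elimination and back-substitution give M_0 = -612/31, M_1 = 294/31, M_2 = 40/31, M_3 = -680/93.
On [5, 8], with S_2(x) = a_2 + b_2·(x - 5) + c_2·(x - 5)² + d_2·(x - 5)³: c_2 = M_2/2 = 20/31, d_2 = (M_3 - M_2)/(6h_2) = -400/837, b_2 = Δ_2 - h_2(2M_2 + M_3)/6 = 187/31.

6.0323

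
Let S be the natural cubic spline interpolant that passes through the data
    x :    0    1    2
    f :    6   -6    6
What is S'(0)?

-18

Write M_i for S''(x_i). With h_i = 1, 1 and divided differences Δ_i = -12, 12, the continuity of S' gives the tridiagonal system
  1·M_0 + 4·M_1 + 1·M_2 = 6(Δ_1 - Δ_0) = 144
Natural end conditions: M_0 = M_2 = 0.
Solving: M_0 = 0, M_1 = 36, M_2 = 0.
On [0, 1], S'(x) = b_0 + 2c_0·x + 3d_0·x² with b_0 = Δ_0 - h_0(2M_0 + M_1)/6 = -18, c_0 = M_0/2 = 0, d_0 = (M_1 - M_0)/(6h_0) = 6. So S'(0) = -18.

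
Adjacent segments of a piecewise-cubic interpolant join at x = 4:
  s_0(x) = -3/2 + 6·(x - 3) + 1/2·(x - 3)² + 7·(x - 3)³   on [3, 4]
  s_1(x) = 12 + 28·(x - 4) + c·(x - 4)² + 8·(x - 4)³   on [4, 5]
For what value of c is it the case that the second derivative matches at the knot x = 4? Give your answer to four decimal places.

21.5000

s_0''(x) = 1 + 42·(x - 3), so s_0''(4) = 43. On the right, s_1''(4) = 2c, so c = 43/2.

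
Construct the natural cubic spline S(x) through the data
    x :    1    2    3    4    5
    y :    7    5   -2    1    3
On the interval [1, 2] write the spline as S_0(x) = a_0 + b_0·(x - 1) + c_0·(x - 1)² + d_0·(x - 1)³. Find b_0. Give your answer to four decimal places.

0.0714

Write m_i for S''(x_i). With h_i = 1, 1, 1, 1 and divided differences Δ_i = -2, -7, 3, 2, the continuity of S' gives the tridiagonal system
  1·m_0 + 4·m_1 + 1·m_2 = 6(Δ_1 - Δ_0) = -30
  1·m_1 + 4·m_2 + 1·m_3 = 6(Δ_2 - Δ_1) = 60
  1·m_2 + 4·m_3 + 1·m_4 = 6(Δ_3 - Δ_2) = -6
Natural end conditions: m_0 = m_4 = 0.
Solving the tridiagonal system: m_0 = 0, m_1 = -87/7, m_2 = 138/7, m_3 = -45/7, m_4 = 0.
On [1, 2], with S_0(x) = a_0 + b_0·(x - 1) + c_0·(x - 1)² + d_0·(x - 1)³: c_0 = m_0/2 = 0, d_0 = (m_1 - m_0)/(6h_0) = -29/14, b_0 = Δ_0 - h_0(2m_0 + m_1)/6 = 1/14.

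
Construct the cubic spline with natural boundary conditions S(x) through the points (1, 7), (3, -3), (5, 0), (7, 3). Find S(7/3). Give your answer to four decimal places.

Let M_i = S''(x_i). Step sizes h_i = 2, 2, 2; slopes of the chords Δ_i = (y_(i+1) - y_i)/h_i = -5, 3/2, 3/2.
  2·M_0 + 8·M_1 + 2·M_2 = 6(Δ_1 - Δ_0) = 39
  2·M_1 + 8·M_2 + 2·M_3 = 6(Δ_2 - Δ_1) = 0
Natural end conditions: M_0 = M_3 = 0.
Solving: M_0 = 0, M_1 = 26/5, M_2 = -13/10, M_3 = 0.
On [1, 3], S(x) = 7 - 101/15·(x - 1) + 0·(x - 1)² + 13/30·(x - 1)³.
With (x - 1) = 4/3: S(7/3) = -77/81.

-0.9506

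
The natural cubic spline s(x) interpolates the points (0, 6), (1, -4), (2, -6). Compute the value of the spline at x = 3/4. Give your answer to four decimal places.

-2.1563

Write m_i for s''(x_i). With h_i = 1, 1 and divided differences Δ_i = -10, -2, the continuity of s' gives the tridiagonal system
  1·m_0 + 4·m_1 + 1·m_2 = 6(Δ_1 - Δ_0) = 48
Natural end conditions: m_0 = m_2 = 0.
Solving: m_0 = 0, m_1 = 12, m_2 = 0.
On [0, 1], s(x) = 6 - 12·x + 0·x² + 2·x³.
With x = 3/4: s(3/4) = -69/32.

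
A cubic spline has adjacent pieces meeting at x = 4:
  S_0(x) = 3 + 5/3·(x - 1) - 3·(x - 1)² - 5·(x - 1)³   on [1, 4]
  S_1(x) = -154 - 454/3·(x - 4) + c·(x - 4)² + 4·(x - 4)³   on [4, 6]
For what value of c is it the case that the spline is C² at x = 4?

S_0''(x) = -6 - 30·(x - 1), so S_0''(4) = -96. On the right, S_1''(4) = 2c, so c = -48.

-48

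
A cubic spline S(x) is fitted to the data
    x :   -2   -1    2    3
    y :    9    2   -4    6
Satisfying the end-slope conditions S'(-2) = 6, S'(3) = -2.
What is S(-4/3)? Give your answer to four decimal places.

6.1076

Let M_i = S''(x_i). Step sizes h_i = 1, 3, 1; slopes of the chords Δ_i = (y_(i+1) - y_i)/h_i = -7, -2, 10.
  1·M_0 + 8·M_1 + 3·M_2 = 6(Δ_1 - Δ_0) = 30
  3·M_1 + 8·M_2 + 1·M_3 = 6(Δ_2 - Δ_1) = 72
Clamped end conditions give two more equations: 2h_0·M_0 + h_0·M_1 = 6(Δ_0 - S'(-2)) = -78 and h_2·M_2 + 2h_2·M_3 = 6(S'(3) - Δ_2) = -72.
Solving the tridiagonal system: M_0 = -862/21, M_1 = 86/21, M_2 = 268/21, M_3 = -890/21.
On [-2, -1], S(x) = 9 + 6·(x + 2) - 431/21·(x + 2)² + 158/21·(x + 2)³.
With (x + 2) = 2/3: S(-4/3) = 3463/567.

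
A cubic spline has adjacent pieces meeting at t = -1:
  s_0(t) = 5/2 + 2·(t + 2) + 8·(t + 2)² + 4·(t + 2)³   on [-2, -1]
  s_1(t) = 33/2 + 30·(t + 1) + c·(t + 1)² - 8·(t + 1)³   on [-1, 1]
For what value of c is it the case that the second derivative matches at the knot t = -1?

s_0''(t) = 16 + 24·(t + 2), so s_0''(-1) = 40. On the right, s_1''(-1) = 2c, so c = 20.

20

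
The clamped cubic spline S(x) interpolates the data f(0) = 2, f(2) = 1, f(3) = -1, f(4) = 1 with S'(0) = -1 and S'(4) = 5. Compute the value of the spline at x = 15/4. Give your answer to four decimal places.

-0.0529

Write m_i for S''(x_i). With h_i = 2, 1, 1 and divided differences Δ_i = -1/2, -2, 2, the continuity of S' gives the tridiagonal system
  2·m_0 + 6·m_1 + 1·m_2 = 6(Δ_1 - Δ_0) = -9
  1·m_1 + 4·m_2 + 1·m_3 = 6(Δ_2 - Δ_1) = 24
Clamped end conditions give two more equations: 2h_0·m_0 + h_0·m_1 = 6(Δ_0 - S'(0)) = 3 and h_2·m_2 + 2h_2·m_3 = 6(S'(4) - Δ_2) = 18.
Solving the tridiagonal system: m_0 = 51/22, m_1 = -69/22, m_2 = 57/11, m_3 = 141/22.
On [3, 4], S(x) = -1 - 35/44·(x - 3) + 57/22·(x - 3)² + 9/44·(x - 3)³.
With (x - 3) = 3/4: S(15/4) = -149/2816.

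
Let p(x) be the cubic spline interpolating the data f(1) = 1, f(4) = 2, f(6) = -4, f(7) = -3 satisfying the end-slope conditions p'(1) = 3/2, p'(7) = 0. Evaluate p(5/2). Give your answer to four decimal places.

3.1086

Write M_i for p''(x_i). With h_i = 3, 2, 1 and divided differences Δ_i = 1/3, -3, 1, the continuity of p' gives the tridiagonal system
  3·M_0 + 10·M_1 + 2·M_2 = 6(Δ_1 - Δ_0) = -20
  2·M_1 + 6·M_2 + 1·M_3 = 6(Δ_2 - Δ_1) = 24
Clamped end conditions give two more equations: 2h_0·M_0 + h_0·M_1 = 6(Δ_0 - p'(1)) = -7 and h_2·M_2 + 2h_2·M_3 = 6(p'(7) - Δ_2) = -6.
Forward elimination and back-substitution give M_0 = 10/19, M_1 = -193/57, M_2 = 350/57, M_3 = -346/57.
On [1, 4], p(x) = 1 + 3/2·(x - 1) + 5/19·(x - 1)² - 223/1026·(x - 1)³.
With (x - 1) = 3/2: p(5/2) = 945/304.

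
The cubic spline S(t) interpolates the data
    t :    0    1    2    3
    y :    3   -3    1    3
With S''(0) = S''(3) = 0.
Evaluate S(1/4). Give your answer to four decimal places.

0.8438

Write σ_i for S''(x_i). With h_i = 1, 1, 1 and divided differences Δ_i = -6, 4, 2, the continuity of S' gives the tridiagonal system
  1·σ_0 + 4·σ_1 + 1·σ_2 = 6(Δ_1 - Δ_0) = 60
  1·σ_1 + 4·σ_2 + 1·σ_3 = 6(Δ_2 - Δ_1) = -12
Natural end conditions: σ_0 = σ_3 = 0.
Solving: σ_0 = 0, σ_1 = 84/5, σ_2 = -36/5, σ_3 = 0.
On [0, 1], S(t) = 3 - 44/5·t + 0·t² + 14/5·t³.
With t = 1/4: S(1/4) = 27/32.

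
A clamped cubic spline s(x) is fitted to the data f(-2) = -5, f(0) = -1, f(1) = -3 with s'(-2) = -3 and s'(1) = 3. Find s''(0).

-12

Put σ_i = s'' at the i-th knot. Here h = (2, 1) and Δ = (2, -2), so the interior equations h_(i-1)·σ_(i-1) + 2(h_(i-1)+h_i)·σ_i + h_i·σ_(i+1) = 6(Δ_i − Δ_(i-1)) read
  2·σ_0 + 6·σ_1 + 1·σ_2 = 6(Δ_1 - Δ_0) = -24
Clamped end conditions give two more equations: 2h_0·σ_0 + h_0·σ_1 = 6(Δ_0 - s'(-2)) = 30 and h_1·σ_1 + 2h_1·σ_2 = 6(s'(1) - Δ_1) = 30.
Solving: σ_0 = 27/2, σ_1 = -12, σ_2 = 21.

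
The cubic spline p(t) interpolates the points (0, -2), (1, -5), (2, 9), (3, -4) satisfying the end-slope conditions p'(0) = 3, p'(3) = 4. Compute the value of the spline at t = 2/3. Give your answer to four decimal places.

Write σ_i for p''(x_i). With h_i = 1, 1, 1 and divided differences Δ_i = -3, 14, -13, the continuity of p' gives the tridiagonal system
  1·σ_0 + 4·σ_1 + 1·σ_2 = 6(Δ_1 - Δ_0) = 102
  1·σ_1 + 4·σ_2 + 1·σ_3 = 6(Δ_2 - Δ_1) = -162
Clamped end conditions give two more equations: 2h_0·σ_0 + h_0·σ_1 = 6(Δ_0 - p'(0)) = -36 and h_2·σ_2 + 2h_2·σ_3 = 6(p'(3) - Δ_2) = 102.
Solving the tridiagonal system: σ_0 = -692/15, σ_1 = 844/15, σ_2 = -1154/15, σ_3 = 1342/15.
On [0, 1], p(t) = -2 + 3·t - 346/15·t² + 256/15·t³.
With t = 2/3: p(2/3) = -2104/405.

-5.1951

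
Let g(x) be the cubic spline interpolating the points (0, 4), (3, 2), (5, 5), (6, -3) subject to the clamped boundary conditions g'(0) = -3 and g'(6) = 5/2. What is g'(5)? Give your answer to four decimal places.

With σ_i denoting the second derivative at x_i, h_i = 3, 2, 1, and Δ_i = (y_(i+1) − y_i)/h_i = -2/3, 3/2, -8:
  3·σ_0 + 10·σ_1 + 2·σ_2 = 6(Δ_1 - Δ_0) = 13
  2·σ_1 + 6·σ_2 + 1·σ_3 = 6(Δ_2 - Δ_1) = -57
Clamped end conditions give two more equations: 2h_0·σ_0 + h_0·σ_1 = 6(Δ_0 - g'(0)) = 14 and h_2·σ_2 + 2h_2·σ_3 = 6(g'(6) - Δ_2) = 63.
Solving the tridiagonal system: σ_0 = -7/57, σ_1 = 280/57, σ_2 = -1019/57, σ_3 = 2305/57.
On [5, 6], g'(x) = b_2 + 2c_2·(x - 5) + 3d_2·(x - 5)² with b_2 = Δ_2 - h_2(2σ_2 + σ_3)/6 = -1001/114, c_2 = σ_2/2 = -1019/114, d_2 = (σ_3 - σ_2)/(6h_2) = 554/57. So g'(5) = -1001/114.

-8.7807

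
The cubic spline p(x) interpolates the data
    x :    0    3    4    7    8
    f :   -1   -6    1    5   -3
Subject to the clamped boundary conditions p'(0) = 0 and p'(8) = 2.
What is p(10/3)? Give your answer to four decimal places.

Let M_i = p''(x_i). Step sizes h_i = 3, 1, 3, 1; slopes of the chords Δ_i = (y_(i+1) - y_i)/h_i = -5/3, 7, 4/3, -8.
  3·M_0 + 8·M_1 + 1·M_2 = 6(Δ_1 - Δ_0) = 52
  1·M_1 + 8·M_2 + 3·M_3 = 6(Δ_2 - Δ_1) = -34
  3·M_2 + 8·M_3 + 1·M_4 = 6(Δ_3 - Δ_2) = -56
Clamped end conditions give two more equations: 2h_0·M_0 + h_0·M_1 = 6(Δ_0 - p'(0)) = -10 and h_3·M_3 + 2h_3·M_4 = 6(p'(8) - Δ_3) = 60.
Solving: M_0 = -166/27, M_1 = 242/27, M_2 = -34/27, M_3 = -296/27, M_4 = 958/27.
On [3, 4], p(x) = -6 + 38/9·(x - 3) + 121/27·(x - 3)² - 46/27·(x - 3)³.
With (x - 3) = 1/3: p(10/3) = -3031/729.

-4.1578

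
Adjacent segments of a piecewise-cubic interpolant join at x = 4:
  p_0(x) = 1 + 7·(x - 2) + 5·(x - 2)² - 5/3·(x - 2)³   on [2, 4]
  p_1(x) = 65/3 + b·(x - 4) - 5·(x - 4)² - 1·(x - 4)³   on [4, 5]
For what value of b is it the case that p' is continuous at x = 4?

7

p_0'(x) = 7 + 10·(x - 2) - 5·(x - 2)², so p_0'(4) = 7. On the right, p_1'(4) = b, so b = 7.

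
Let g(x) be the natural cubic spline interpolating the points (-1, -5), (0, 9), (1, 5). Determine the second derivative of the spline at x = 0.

-27

Let m_i = g''(x_i). Step sizes h_i = 1, 1; slopes of the chords Δ_i = (y_(i+1) - y_i)/h_i = 14, -4.
  1·m_0 + 4·m_1 + 1·m_2 = 6(Δ_1 - Δ_0) = -108
Natural end conditions: m_0 = m_2 = 0.
Solving: m_0 = 0, m_1 = -27, m_2 = 0.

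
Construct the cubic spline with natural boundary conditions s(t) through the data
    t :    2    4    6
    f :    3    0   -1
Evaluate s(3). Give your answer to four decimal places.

With M_i denoting the second derivative at x_i, h_i = 2, 2, and Δ_i = (y_(i+1) − y_i)/h_i = -3/2, -1/2:
  2·M_0 + 8·M_1 + 2·M_2 = 6(Δ_1 - Δ_0) = 6
Natural end conditions: M_0 = M_2 = 0.
Solving: M_0 = 0, M_1 = 3/4, M_2 = 0.
On [2, 4], s(t) = 3 - 7/4·(t - 2) + 0·(t - 2)² + 1/16·(t - 2)³.
With (t - 2) = 1: s(3) = 21/16.

1.3125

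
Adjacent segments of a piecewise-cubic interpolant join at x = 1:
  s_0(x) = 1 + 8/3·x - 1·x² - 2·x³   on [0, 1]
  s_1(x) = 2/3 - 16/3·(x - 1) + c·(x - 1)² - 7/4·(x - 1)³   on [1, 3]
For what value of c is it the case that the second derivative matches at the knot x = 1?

-7

s_0''(x) = -2 - 12·x, so s_0''(1) = -14. On the right, s_1''(1) = 2c, so c = -7.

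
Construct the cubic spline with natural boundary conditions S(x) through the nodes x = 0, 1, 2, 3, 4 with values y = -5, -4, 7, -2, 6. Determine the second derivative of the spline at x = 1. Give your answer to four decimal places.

26.4643

With M_i denoting the second derivative at x_i, h_i = 1, 1, 1, 1, and Δ_i = (y_(i+1) − y_i)/h_i = 1, 11, -9, 8:
  1·M_0 + 4·M_1 + 1·M_2 = 6(Δ_1 - Δ_0) = 60
  1·M_1 + 4·M_2 + 1·M_3 = 6(Δ_2 - Δ_1) = -120
  1·M_2 + 4·M_3 + 1·M_4 = 6(Δ_3 - Δ_2) = 102
Natural end conditions: M_0 = M_4 = 0.
Solving: M_0 = 0, M_1 = 741/28, M_2 = -321/7, M_3 = 1035/28, M_4 = 0.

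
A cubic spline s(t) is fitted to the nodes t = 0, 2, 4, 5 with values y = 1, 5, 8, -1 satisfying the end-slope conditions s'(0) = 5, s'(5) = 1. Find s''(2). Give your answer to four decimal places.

6.3478

Write σ_i for s''(x_i). With h_i = 2, 2, 1 and divided differences Δ_i = 2, 3/2, -9, the continuity of s' gives the tridiagonal system
  2·σ_0 + 8·σ_1 + 2·σ_2 = 6(Δ_1 - Δ_0) = -3
  2·σ_1 + 6·σ_2 + 1·σ_3 = 6(Δ_2 - Δ_1) = -63
Clamped end conditions give two more equations: 2h_0·σ_0 + h_0·σ_1 = 6(Δ_0 - s'(0)) = -18 and h_2·σ_2 + 2h_2·σ_3 = 6(s'(5) - Δ_2) = 60.
Forward elimination and back-substitution give σ_0 = -353/46, σ_1 = 146/23, σ_2 = -442/23, σ_3 = 911/23.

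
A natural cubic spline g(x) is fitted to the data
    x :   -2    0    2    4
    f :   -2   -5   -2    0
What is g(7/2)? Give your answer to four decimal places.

-0.3438

With M_i denoting the second derivative at x_i, h_i = 2, 2, 2, and Δ_i = (y_(i+1) − y_i)/h_i = -3/2, 3/2, 1:
  2·M_0 + 8·M_1 + 2·M_2 = 6(Δ_1 - Δ_0) = 18
  2·M_1 + 8·M_2 + 2·M_3 = 6(Δ_2 - Δ_1) = -3
Natural end conditions: M_0 = M_3 = 0.
Hence M_0 = 0, M_1 = 5/2, M_2 = -1, M_3 = 0.
On [2, 4], g(x) = -2 + 5/3·(x - 2) - 1/2·(x - 2)² + 1/12·(x - 2)³.
With (x - 2) = 3/2: g(7/2) = -11/32.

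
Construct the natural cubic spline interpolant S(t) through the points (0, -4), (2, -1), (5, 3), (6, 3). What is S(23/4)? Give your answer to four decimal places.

3.0424

With m_i denoting the second derivative at x_i, h_i = 2, 3, 1, and Δ_i = (y_(i+1) − y_i)/h_i = 3/2, 4/3, 0:
  2·m_0 + 10·m_1 + 3·m_2 = 6(Δ_1 - Δ_0) = -1
  3·m_1 + 8·m_2 + 1·m_3 = 6(Δ_2 - Δ_1) = -8
Natural end conditions: m_0 = m_3 = 0.
Solving: m_0 = 0, m_1 = 16/71, m_2 = -77/71, m_3 = 0.
On [5, 6], S(t) = 3 + 77/213·(t - 5) - 77/142·(t - 5)² + 77/426·(t - 5)³.
With (t - 5) = 3/4: S(23/4) = 27649/9088.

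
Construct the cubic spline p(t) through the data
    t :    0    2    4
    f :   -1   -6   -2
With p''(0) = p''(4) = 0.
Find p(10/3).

With m_i denoting the second derivative at x_i, h_i = 2, 2, and Δ_i = (y_(i+1) − y_i)/h_i = -5/2, 2:
  2·m_0 + 8·m_1 + 2·m_2 = 6(Δ_1 - Δ_0) = 27
Natural end conditions: m_0 = m_2 = 0.
Solving: m_0 = 0, m_1 = 27/8, m_2 = 0.
On [2, 4], p(t) = -6 - 1/4·(t - 2) + 27/16·(t - 2)² - 9/32·(t - 2)³.
With (t - 2) = 4/3: p(10/3) = -4.

-4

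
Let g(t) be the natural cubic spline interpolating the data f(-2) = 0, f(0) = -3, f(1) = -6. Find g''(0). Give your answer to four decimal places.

-1.5000

With σ_i denoting the second derivative at x_i, h_i = 2, 1, and Δ_i = (y_(i+1) − y_i)/h_i = -3/2, -3:
  2·σ_0 + 6·σ_1 + 1·σ_2 = 6(Δ_1 - Δ_0) = -9
Natural end conditions: σ_0 = σ_2 = 0.
Solving: σ_0 = 0, σ_1 = -3/2, σ_2 = 0.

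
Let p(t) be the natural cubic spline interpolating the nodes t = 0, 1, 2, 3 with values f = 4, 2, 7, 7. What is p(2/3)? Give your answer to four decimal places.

1.8519

Put M_i = p'' at the i-th knot. Here h = (1, 1, 1) and Δ = (-2, 5, 0), so the interior equations h_(i-1)·M_(i-1) + 2(h_(i-1)+h_i)·M_i + h_i·M_(i+1) = 6(Δ_i − Δ_(i-1)) read
  1·M_0 + 4·M_1 + 1·M_2 = 6(Δ_1 - Δ_0) = 42
  1·M_1 + 4·M_2 + 1·M_3 = 6(Δ_2 - Δ_1) = -30
Natural end conditions: M_0 = M_3 = 0.
Solving the tridiagonal system: M_0 = 0, M_1 = 66/5, M_2 = -54/5, M_3 = 0.
On [0, 1], p(t) = 4 - 21/5·t + 0·t² + 11/5·t³.
With t = 2/3: p(2/3) = 50/27.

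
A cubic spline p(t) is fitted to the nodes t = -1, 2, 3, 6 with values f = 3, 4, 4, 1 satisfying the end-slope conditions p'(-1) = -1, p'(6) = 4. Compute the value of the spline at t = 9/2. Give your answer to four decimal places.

Write M_i for p''(x_i). With h_i = 3, 1, 3 and divided differences Δ_i = 1/3, 0, -1, the continuity of p' gives the tridiagonal system
  3·M_0 + 8·M_1 + 1·M_2 = 6(Δ_1 - Δ_0) = -2
  1·M_1 + 8·M_2 + 3·M_3 = 6(Δ_2 - Δ_1) = -6
Clamped end conditions give two more equations: 2h_0·M_0 + h_0·M_1 = 6(Δ_0 - p'(-1)) = 8 and h_2·M_2 + 2h_2·M_3 = 6(p'(6) - Δ_2) = 30.
Solving the tridiagonal system: M_0 = 256/165, M_1 = -24/55, M_2 = -174/55, M_3 = 362/55.
On [3, 6], p(t) = 4 - 62/55·(t - 3) - 87/55·(t - 3)² + 268/495·(t - 3)³.
With (t - 3) = 3/2: p(9/2) = 127/220.

0.5773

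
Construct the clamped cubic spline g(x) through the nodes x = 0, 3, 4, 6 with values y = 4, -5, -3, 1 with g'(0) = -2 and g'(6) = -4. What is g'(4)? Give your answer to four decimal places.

3.6667

With M_i denoting the second derivative at x_i, h_i = 3, 1, 2, and Δ_i = (y_(i+1) − y_i)/h_i = -3, 2, 2:
  3·M_0 + 8·M_1 + 1·M_2 = 6(Δ_1 - Δ_0) = 30
  1·M_1 + 6·M_2 + 2·M_3 = 6(Δ_2 - Δ_1) = 0
Clamped end conditions give two more equations: 2h_0·M_0 + h_0·M_1 = 6(Δ_0 - g'(0)) = -6 and h_2·M_2 + 2h_2·M_3 = 6(g'(6) - Δ_2) = -36.
Forward elimination and back-substitution give M_0 = -10/3, M_1 = 14/3, M_2 = 8/3, M_3 = -31/3.
On [4, 6], g'(x) = b_2 + 2c_2·(x - 4) + 3d_2·(x - 4)² with b_2 = Δ_2 - h_2(2M_2 + M_3)/6 = 11/3, c_2 = M_2/2 = 4/3, d_2 = (M_3 - M_2)/(6h_2) = -13/12. So g'(4) = 11/3.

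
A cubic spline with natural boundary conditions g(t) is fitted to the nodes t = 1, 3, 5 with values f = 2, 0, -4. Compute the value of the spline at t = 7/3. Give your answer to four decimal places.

Put M_i = g'' at the i-th knot. Here h = (2, 2) and Δ = (-1, -2), so the interior equations h_(i-1)·M_(i-1) + 2(h_(i-1)+h_i)·M_i + h_i·M_(i+1) = 6(Δ_i − Δ_(i-1)) read
  2·M_0 + 8·M_1 + 2·M_2 = 6(Δ_1 - Δ_0) = -6
Natural end conditions: M_0 = M_2 = 0.
Hence M_0 = 0, M_1 = -3/4, M_2 = 0.
On [1, 3], g(t) = 2 - 3/4·(t - 1) + 0·(t - 1)² - 1/16·(t - 1)³.
With (t - 1) = 4/3: g(7/3) = 23/27.

0.8519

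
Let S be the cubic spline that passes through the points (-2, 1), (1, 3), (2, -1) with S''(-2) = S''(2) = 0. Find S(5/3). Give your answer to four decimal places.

0.5062

With m_i denoting the second derivative at x_i, h_i = 3, 1, and Δ_i = (y_(i+1) − y_i)/h_i = 2/3, -4:
  3·m_0 + 8·m_1 + 1·m_2 = 6(Δ_1 - Δ_0) = -28
Natural end conditions: m_0 = m_2 = 0.
Solving the tridiagonal system: m_0 = 0, m_1 = -7/2, m_2 = 0.
On [1, 2], S(t) = 3 - 17/6·(t - 1) - 7/4·(t - 1)² + 7/12·(t - 1)³.
With (t - 1) = 2/3: S(5/3) = 41/81.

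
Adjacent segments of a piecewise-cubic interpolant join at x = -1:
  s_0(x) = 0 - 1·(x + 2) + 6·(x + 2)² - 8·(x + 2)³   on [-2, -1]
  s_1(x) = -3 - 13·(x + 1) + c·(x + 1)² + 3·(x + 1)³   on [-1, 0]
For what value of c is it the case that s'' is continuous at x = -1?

-18

s_0''(x) = 12 - 48·(x + 2), so s_0''(-1) = -36. On the right, s_1''(-1) = 2c, so c = -18.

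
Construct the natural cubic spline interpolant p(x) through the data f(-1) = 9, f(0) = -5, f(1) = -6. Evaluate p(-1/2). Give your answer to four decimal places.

0.7813

Put m_i = p'' at the i-th knot. Here h = (1, 1) and Δ = (-14, -1), so the interior equations h_(i-1)·m_(i-1) + 2(h_(i-1)+h_i)·m_i + h_i·m_(i+1) = 6(Δ_i − Δ_(i-1)) read
  1·m_0 + 4·m_1 + 1·m_2 = 6(Δ_1 - Δ_0) = 78
Natural end conditions: m_0 = m_2 = 0.
Solving the tridiagonal system: m_0 = 0, m_1 = 39/2, m_2 = 0.
On [-1, 0], p(x) = 9 - 69/4·(x + 1) + 0·(x + 1)² + 13/4·(x + 1)³.
With (x + 1) = 1/2: p(-1/2) = 25/32.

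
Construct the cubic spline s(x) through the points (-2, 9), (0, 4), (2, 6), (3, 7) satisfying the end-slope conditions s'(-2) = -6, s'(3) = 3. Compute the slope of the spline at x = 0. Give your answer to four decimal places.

Let M_i = s''(x_i). Step sizes h_i = 2, 2, 1; slopes of the chords Δ_i = (y_(i+1) - y_i)/h_i = -5/2, 1, 1.
  2·M_0 + 8·M_1 + 2·M_2 = 6(Δ_1 - Δ_0) = 21
  2·M_1 + 6·M_2 + 1·M_3 = 6(Δ_2 - Δ_1) = 0
Clamped end conditions give two more equations: 2h_0·M_0 + h_0·M_1 = 6(Δ_0 - s'(-2)) = 21 and h_2·M_2 + 2h_2·M_3 = 6(s'(3) - Δ_2) = 12.
Forward elimination and back-substitution give M_0 = 195/46, M_1 = 93/46, M_2 = -42/23, M_3 = 159/23.
On [0, 2], s'(x) = b_1 + 2c_1·x + 3d_1·x² with b_1 = Δ_1 - h_1(2M_1 + M_2)/6 = 6/23, c_1 = M_1/2 = 93/92, d_1 = (M_2 - M_1)/(6h_1) = -59/184. So s'(0) = 6/23.

0.2609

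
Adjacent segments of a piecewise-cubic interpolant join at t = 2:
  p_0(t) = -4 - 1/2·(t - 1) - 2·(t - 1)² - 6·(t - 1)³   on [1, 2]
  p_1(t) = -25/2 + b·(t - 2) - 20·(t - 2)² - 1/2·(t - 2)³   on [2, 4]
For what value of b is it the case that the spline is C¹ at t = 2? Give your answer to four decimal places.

p_0'(t) = -1/2 - 4·(t - 1) - 18·(t - 1)², so p_0'(2) = -45/2. On the right, p_1'(2) = b, so b = -45/2.

-22.5000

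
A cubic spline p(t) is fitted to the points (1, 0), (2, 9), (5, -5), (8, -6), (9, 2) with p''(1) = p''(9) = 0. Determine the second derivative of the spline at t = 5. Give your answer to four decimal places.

Write M_i for p''(x_i). With h_i = 1, 3, 3, 1 and divided differences Δ_i = 9, -14/3, -1/3, 8, the continuity of p' gives the tridiagonal system
  1·M_0 + 8·M_1 + 3·M_2 = 6(Δ_1 - Δ_0) = -82
  3·M_1 + 12·M_2 + 3·M_3 = 6(Δ_2 - Δ_1) = 26
  3·M_2 + 8·M_3 + 1·M_4 = 6(Δ_3 - Δ_2) = 50
Natural end conditions: M_0 = M_4 = 0.
Solving: M_0 = 0, M_1 = -609/52, M_2 = 152/39, M_3 = 249/52, M_4 = 0.

3.8974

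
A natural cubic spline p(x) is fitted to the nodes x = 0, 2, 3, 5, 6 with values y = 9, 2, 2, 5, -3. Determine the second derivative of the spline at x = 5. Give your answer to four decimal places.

With M_i denoting the second derivative at x_i, h_i = 2, 1, 2, 1, and Δ_i = (y_(i+1) − y_i)/h_i = -7/2, 0, 3/2, -8:
  2·M_0 + 6·M_1 + 1·M_2 = 6(Δ_1 - Δ_0) = 21
  1·M_1 + 6·M_2 + 2·M_3 = 6(Δ_2 - Δ_1) = 9
  2·M_2 + 6·M_3 + 1·M_4 = 6(Δ_3 - Δ_2) = -57
Natural end conditions: M_0 = M_4 = 0.
Solving the tridiagonal system: M_0 = 0, M_1 = 84/31, M_2 = 147/31, M_3 = -687/62, M_4 = 0.

-11.0806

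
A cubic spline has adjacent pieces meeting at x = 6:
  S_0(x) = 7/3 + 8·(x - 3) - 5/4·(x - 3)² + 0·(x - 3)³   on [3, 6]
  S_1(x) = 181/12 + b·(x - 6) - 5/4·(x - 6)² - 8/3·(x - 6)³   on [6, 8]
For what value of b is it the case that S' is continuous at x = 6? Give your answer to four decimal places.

0.5000

S_0'(x) = 8 - 5/2·(x - 3) + 0·(x - 3)², so S_0'(6) = 1/2. On the right, S_1'(6) = b, so b = 1/2.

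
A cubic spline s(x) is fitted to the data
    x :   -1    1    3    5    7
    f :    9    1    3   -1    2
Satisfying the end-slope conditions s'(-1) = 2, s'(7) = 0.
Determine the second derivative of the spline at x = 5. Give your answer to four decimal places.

Let m_i = s''(x_i). Step sizes h_i = 2, 2, 2, 2; slopes of the chords Δ_i = (y_(i+1) - y_i)/h_i = -4, 1, -2, 3/2.
  2·m_0 + 8·m_1 + 2·m_2 = 6(Δ_1 - Δ_0) = 30
  2·m_1 + 8·m_2 + 2·m_3 = 6(Δ_2 - Δ_1) = -18
  2·m_2 + 8·m_3 + 2·m_4 = 6(Δ_3 - Δ_2) = 21
Clamped end conditions give two more equations: 2h_0·m_0 + h_0·m_1 = 6(Δ_0 - s'(-1)) = -36 and h_3·m_3 + 2h_3·m_4 = 6(s'(7) - Δ_3) = -9.
Hence m_0 = -1483/112, m_1 = 475/56, m_2 = -91/16, m_3 = 295/56, m_4 = -547/112.

5.2679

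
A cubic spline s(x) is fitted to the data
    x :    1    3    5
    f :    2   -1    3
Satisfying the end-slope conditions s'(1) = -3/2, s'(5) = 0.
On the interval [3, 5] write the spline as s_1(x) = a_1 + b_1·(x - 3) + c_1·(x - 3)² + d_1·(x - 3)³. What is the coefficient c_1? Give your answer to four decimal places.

2.2500

With M_i denoting the second derivative at x_i, h_i = 2, 2, and Δ_i = (y_(i+1) − y_i)/h_i = -3/2, 2:
  2·M_0 + 8·M_1 + 2·M_2 = 6(Δ_1 - Δ_0) = 21
Clamped end conditions give two more equations: 2h_0·M_0 + h_0·M_1 = 6(Δ_0 - s'(1)) = 0 and h_1·M_1 + 2h_1·M_2 = 6(s'(5) - Δ_1) = -12.
Solving the tridiagonal system: M_0 = -9/4, M_1 = 9/2, M_2 = -21/4.
On [3, 5], with s_1(x) = a_1 + b_1·(x - 3) + c_1·(x - 3)² + d_1·(x - 3)³: c_1 = M_1/2 = 9/4, d_1 = (M_2 - M_1)/(6h_1) = -13/16, b_1 = Δ_1 - h_1(2M_1 + M_2)/6 = 3/4.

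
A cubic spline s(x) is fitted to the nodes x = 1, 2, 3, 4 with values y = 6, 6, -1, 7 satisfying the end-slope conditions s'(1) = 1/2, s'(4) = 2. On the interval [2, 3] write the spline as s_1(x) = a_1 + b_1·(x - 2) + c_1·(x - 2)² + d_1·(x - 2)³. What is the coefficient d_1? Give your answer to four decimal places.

Write σ_i for s''(x_i). With h_i = 1, 1, 1 and divided differences Δ_i = 0, -7, 8, the continuity of s' gives the tridiagonal system
  1·σ_0 + 4·σ_1 + 1·σ_2 = 6(Δ_1 - Δ_0) = -42
  1·σ_1 + 4·σ_2 + 1·σ_3 = 6(Δ_2 - Δ_1) = 90
Clamped end conditions give two more equations: 2h_0·σ_0 + h_0·σ_1 = 6(Δ_0 - s'(1)) = -3 and h_2·σ_2 + 2h_2·σ_3 = 6(s'(4) - Δ_2) = -36.
Hence σ_0 = 48/5, σ_1 = -111/5, σ_2 = 186/5, σ_3 = -183/5.
On [2, 3], with s_1(x) = a_1 + b_1·(x - 2) + c_1·(x - 2)² + d_1·(x - 2)³: c_1 = σ_1/2 = -111/10, d_1 = (σ_2 - σ_1)/(6h_1) = 99/10, b_1 = Δ_1 - h_1(2σ_1 + σ_2)/6 = -29/5.

9.9000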